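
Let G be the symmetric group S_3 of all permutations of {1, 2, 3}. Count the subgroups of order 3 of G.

1

|G| = 6 and 3 | 6, so subgroups of order 3 are possible by Lagrange.
The subgroups of order 3 are: {e, (1 2 3), (1 3 2)}.
So G has 1 subgroup of order 3.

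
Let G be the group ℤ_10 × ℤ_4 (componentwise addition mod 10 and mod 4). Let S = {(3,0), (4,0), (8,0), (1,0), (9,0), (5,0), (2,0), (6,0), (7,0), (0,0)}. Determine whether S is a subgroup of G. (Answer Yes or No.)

Yes

|S| = 10 divides |G| = 40, consistent with Lagrange.
S contains the identity, every element's inverse is in S, and S is closed under +: it is a subgroup.
In fact S = ⟨(9,0)⟩.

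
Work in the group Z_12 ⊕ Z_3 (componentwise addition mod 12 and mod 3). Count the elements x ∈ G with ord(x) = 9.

0

An element (a,b) has order lcm(ord(a), ord(b)); count pairs with lcm equal to 9.
Enumerating gives 0 such elements.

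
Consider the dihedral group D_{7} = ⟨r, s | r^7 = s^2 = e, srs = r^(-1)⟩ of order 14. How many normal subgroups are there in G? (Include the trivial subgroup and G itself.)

3

G has 10 subgroups. Checking conjugation-invariance by order — order 1: 1/1 normal; order 2: 0/7 normal; order 7: 1/1 normal; order 14: 1/1 normal.
Total normal subgroups: 3.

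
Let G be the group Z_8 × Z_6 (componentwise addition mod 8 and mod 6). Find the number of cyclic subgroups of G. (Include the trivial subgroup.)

Each element a generates a cyclic subgroup ⟨a⟩; distinct elements may generate the same one (a cyclic group of order d has φ(d) generators).
Cyclic subgroups by order — order 1: 1; order 2: 3; order 3: 1; order 4: 2; order 6: 3; order 8: 2; order 12: 2; order 24: 2.
Total: 16.

16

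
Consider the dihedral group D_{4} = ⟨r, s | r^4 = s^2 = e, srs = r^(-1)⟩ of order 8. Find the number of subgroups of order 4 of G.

3

|G| = 8 and 4 | 8, so subgroups of order 4 are possible by Lagrange.
The subgroups of order 4 are: {e, r, r^2, r^3}; {e, r^2, s, r^2s}; {e, r^2, rs, r^3s}.
So G has 3 subgroups of order 4.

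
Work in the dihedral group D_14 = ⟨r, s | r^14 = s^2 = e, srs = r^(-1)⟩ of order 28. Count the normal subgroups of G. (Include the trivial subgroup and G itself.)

G has 28 subgroups. Checking conjugation-invariance by order — order 1: 1/1 normal; order 2: 1/15 normal; order 4: 0/7 normal; order 7: 1/1 normal; order 14: 3/3 normal; order 28: 1/1 normal.
Total normal subgroups: 7.

7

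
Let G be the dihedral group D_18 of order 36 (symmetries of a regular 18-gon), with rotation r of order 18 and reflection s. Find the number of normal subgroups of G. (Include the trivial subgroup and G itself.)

9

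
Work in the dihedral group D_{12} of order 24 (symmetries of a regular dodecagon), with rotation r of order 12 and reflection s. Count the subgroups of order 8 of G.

|G| = 24 and 8 | 24, so subgroups of order 8 are possible by Lagrange.
The subgroups of order 8 are: {e, r^3, r^6, r^9, rs, r^4s, r^7s, r^10s}; {e, r^3, r^6, r^9, r^2s, r^5s, r^8s, r^11s}; {e, r^3, r^6, r^9, s, r^3s, r^6s, r^9s}.
So G has 3 subgroups of order 8.

3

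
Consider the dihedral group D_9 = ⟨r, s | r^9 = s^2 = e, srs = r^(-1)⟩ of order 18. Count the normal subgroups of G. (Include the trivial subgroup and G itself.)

G has 16 subgroups. Checking conjugation-invariance by order — order 1: 1/1 normal; order 2: 0/9 normal; order 3: 1/1 normal; order 6: 0/3 normal; order 9: 1/1 normal; order 18: 1/1 normal.
Total normal subgroups: 4.

4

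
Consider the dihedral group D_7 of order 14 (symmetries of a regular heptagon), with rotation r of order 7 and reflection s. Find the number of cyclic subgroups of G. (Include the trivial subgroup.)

Each element a generates a cyclic subgroup ⟨a⟩; distinct elements may generate the same one (a cyclic group of order d has φ(d) generators).
Cyclic subgroups by order — order 1: 1; order 2: 7; order 7: 1.
Total: 9.

9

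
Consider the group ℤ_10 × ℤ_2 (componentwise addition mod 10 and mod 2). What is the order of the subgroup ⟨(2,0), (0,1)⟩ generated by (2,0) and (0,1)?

|⟨(2,0)⟩| = 5 and |⟨(0,1)⟩| = 2, so |H| is a multiple of lcm(5, 2) = 10 and divides |G| = 20.
Closing under the operation: H = {(0,0), (0,1), (2,0), (2,1), (4,0), (4,1), (6,0), (6,1), (8,0), (8,1)}, so |H| = 10.

10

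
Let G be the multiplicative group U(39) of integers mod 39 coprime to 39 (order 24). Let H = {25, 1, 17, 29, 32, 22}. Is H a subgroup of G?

32 ∈ H but its inverse 11 ∉ H, so H is not a subgroup.

No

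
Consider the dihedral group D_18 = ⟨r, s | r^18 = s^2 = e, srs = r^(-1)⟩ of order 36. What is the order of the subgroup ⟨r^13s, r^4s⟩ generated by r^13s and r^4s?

4

|⟨r^13s⟩| = 2 and |⟨r^4s⟩| = 2, so |H| is a multiple of lcm(2, 2) = 2 and divides |G| = 36.
Closing under the operation: H = {e, r^9, r^4s, r^13s}, so |H| = 4.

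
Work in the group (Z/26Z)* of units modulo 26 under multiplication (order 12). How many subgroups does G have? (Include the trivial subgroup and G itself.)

|G| = 12, so by Lagrange every subgroup order divides 12. Divisors: 1, 2, 3, 4, 6, 12.
Subgroups by order — order 1: 1; order 2: 1; order 3: 1; order 4: 1; order 6: 1; order 12: 1.
Total: 1 + 1 + 1 + 1 + 1 + 1 = 6.

6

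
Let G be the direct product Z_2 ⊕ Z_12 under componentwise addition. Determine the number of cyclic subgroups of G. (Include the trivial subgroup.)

A cyclic subgroup of order d is generated by each of its φ(d) elements of order d, so the cyclic subgroups of order d number (#elements of order d)/φ(d).
Cyclic subgroups by order — order 1: 1; order 2: 3; order 3: 1; order 4: 2; order 6: 3; order 12: 2.
Total: 12.

12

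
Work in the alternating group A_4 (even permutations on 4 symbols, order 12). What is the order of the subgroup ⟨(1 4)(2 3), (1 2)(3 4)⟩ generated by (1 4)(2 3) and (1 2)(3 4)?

4

|⟨(1 4)(2 3)⟩| = 2 and |⟨(1 2)(3 4)⟩| = 2, so |H| is a multiple of lcm(2, 2) = 2 and divides |G| = 12.
Closing under the operation: H = {e, (1 2)(3 4), (1 3)(2 4), (1 4)(2 3)}, so |H| = 4.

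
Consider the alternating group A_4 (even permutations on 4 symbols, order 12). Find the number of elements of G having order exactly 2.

The elements of order 2 are: (1 2)(3 4), (1 3)(2 4), (1 4)(2 3).
That's 3.

3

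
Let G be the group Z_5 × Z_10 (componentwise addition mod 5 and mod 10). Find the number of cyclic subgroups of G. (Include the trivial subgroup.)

Group the elements of G by the cyclic subgroup they generate; each cyclic subgroup of order d accounts for φ(d) elements.
Cyclic subgroups by order — order 1: 1; order 2: 1; order 5: 6; order 10: 6.
Total: 14.

14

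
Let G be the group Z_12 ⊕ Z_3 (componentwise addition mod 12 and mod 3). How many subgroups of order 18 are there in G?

1

|G| = 36 and 18 | 36, so subgroups of order 18 are possible by Lagrange.
The subgroups of order 18 are: {(0,0), (0,1), (0,2), (2,0), (2,1), (2,2), (4,0), (4,1), (4,2), (6,0), (6,1), (6,2), (8,0), (8,1), (8,2), (10,0), (10,1), (10,2)}.
So G has 1 subgroup of order 18.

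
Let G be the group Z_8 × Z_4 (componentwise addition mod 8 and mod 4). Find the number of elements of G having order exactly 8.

An element (a,b) has order lcm(ord(a), ord(b)); count pairs with lcm equal to 8.
Enumerating gives 16 such elements.

16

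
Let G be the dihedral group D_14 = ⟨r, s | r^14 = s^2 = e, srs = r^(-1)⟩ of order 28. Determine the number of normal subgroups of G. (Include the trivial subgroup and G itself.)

7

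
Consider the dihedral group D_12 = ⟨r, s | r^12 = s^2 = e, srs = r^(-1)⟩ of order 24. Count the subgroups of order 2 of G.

13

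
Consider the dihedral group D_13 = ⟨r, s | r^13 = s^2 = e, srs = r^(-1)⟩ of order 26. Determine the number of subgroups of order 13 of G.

1

|G| = 26 and 13 | 26, so subgroups of order 13 are possible by Lagrange.
The subgroups of order 13 are: {e, r, r^2, r^3, r^4, r^5, r^6, r^7, r^8, r^9, r^10, r^11, r^12}.
So G has 1 subgroup of order 13.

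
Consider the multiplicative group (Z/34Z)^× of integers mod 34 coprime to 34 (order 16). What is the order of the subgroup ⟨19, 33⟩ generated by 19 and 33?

8

|⟨19⟩| = 8 and |⟨33⟩| = 2, so |H| is a multiple of lcm(8, 2) = 8 and divides |G| = 16.
Closing under the operation: H = {1, 9, 13, 15, 19, 21, 25, 33}, so |H| = 8.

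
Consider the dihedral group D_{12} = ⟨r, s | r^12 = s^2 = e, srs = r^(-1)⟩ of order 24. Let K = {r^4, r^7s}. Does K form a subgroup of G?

The identity e ∉ K, so K is not a subgroup.

No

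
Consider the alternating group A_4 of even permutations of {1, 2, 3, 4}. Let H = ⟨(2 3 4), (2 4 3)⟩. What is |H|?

3

|⟨(2 3 4)⟩| = 3 and |⟨(2 4 3)⟩| = 3, so |H| is a multiple of lcm(3, 3) = 3 and divides |G| = 12.
Closing under the operation: H = {e, (2 3 4), (2 4 3)}, so |H| = 3.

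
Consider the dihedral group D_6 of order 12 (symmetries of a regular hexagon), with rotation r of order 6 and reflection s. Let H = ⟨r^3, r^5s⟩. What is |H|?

|⟨r^3⟩| = 2 and |⟨r^5s⟩| = 2, so |H| is a multiple of lcm(2, 2) = 2 and divides |G| = 12.
Closing under the operation: H = {e, r^3, r^2s, r^5s}, so |H| = 4.

4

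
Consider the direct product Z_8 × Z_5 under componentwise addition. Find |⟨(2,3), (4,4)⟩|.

|⟨(2,3)⟩| = 20 and |⟨(4,4)⟩| = 10, so |H| is a multiple of lcm(20, 10) = 20 and divides |G| = 40.
Closing under the operation: H = {(0,0), (0,1), (0,2), (0,3), (0,4), (2,0), (2,1), (2,2), (2,3), (2,4), (4,0), (4,1), (4,2), (4,3), (4,4), (6,0), (6,1), (6,2), (6,3), (6,4)}, so |H| = 20.

20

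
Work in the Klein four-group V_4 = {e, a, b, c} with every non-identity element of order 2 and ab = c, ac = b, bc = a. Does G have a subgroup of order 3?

No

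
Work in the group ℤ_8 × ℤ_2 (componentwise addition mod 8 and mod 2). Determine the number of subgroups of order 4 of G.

|G| = 16 and 4 | 16, so subgroups of order 4 are possible by Lagrange.
The subgroups of order 4 are: {(0,0), (0,1), (4,0), (4,1)}; {(0,0), (2,0), (4,0), (6,0)}; {(0,0), (2,1), (4,0), (6,1)}.
So G has 3 subgroups of order 4.

3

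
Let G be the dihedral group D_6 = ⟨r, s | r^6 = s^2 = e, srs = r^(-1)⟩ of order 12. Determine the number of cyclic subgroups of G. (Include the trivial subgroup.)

Group the elements of G by the cyclic subgroup they generate; each cyclic subgroup of order d accounts for φ(d) elements.
Cyclic subgroups by order — order 1: 1; order 2: 7; order 3: 1; order 6: 1.
Total: 10.

10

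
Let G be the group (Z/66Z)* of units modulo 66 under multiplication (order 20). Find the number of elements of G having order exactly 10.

12

Enumerating element orders in G gives 12 elements of order 10.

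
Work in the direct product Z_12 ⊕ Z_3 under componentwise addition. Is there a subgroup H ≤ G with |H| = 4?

Yes

4 | 36. A subgroup of order 4 is {(0,0), (3,0), (6,0), (9,0)}.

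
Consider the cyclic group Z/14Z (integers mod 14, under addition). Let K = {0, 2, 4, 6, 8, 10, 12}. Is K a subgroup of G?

|K| = 7 divides |G| = 14, consistent with Lagrange.
K contains the identity, every element's inverse is in K, and K is closed under +: it is a subgroup.
In fact K = ⟨2⟩.

Yes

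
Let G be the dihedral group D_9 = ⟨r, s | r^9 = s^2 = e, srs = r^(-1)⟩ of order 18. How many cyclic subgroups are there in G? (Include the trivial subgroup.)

12

Group the elements of G by the cyclic subgroup they generate; each cyclic subgroup of order d accounts for φ(d) elements.
Cyclic subgroups by order — order 1: 1; order 2: 9; order 3: 1; order 9: 1.
Total: 12.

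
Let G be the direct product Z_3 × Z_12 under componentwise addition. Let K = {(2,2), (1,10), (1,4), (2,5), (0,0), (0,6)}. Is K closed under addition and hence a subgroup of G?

(2,5) ∈ K but its inverse (1,7) ∉ K, so K is not a subgroup.

No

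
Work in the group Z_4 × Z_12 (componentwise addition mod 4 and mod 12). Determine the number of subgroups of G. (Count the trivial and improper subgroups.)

30

|G| = 48, so by Lagrange every subgroup order divides 48. Divisors: 1, 2, 3, 4, 6, 8, 12, 16, 24, 48.
Subgroups by order — order 1: 1; order 2: 3; order 3: 1; order 4: 7; order 6: 3; order 8: 3; order 12: 7; order 16: 1; order 24: 3; order 48: 1.
Total: 1 + 3 + 1 + 7 + 3 + 3 + 7 + 1 + 3 + 1 = 30.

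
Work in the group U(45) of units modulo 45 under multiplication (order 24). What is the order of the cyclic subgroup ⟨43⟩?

Compute successive powers of 43 mod 45: 43, 4, 37, 16, 13, 19, 7, 31, …; 43^12 ≡ 1 (mod 45).
So |⟨43⟩| = 12.

12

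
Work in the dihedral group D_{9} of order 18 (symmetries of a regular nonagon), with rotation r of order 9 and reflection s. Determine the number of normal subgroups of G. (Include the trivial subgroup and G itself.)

G has 16 subgroups. Checking conjugation-invariance by order — order 1: 1/1 normal; order 2: 0/9 normal; order 3: 1/1 normal; order 6: 0/3 normal; order 9: 1/1 normal; order 18: 1/1 normal.
Total normal subgroups: 4.

4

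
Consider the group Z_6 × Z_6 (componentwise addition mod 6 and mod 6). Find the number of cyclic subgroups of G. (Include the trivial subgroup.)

20

A cyclic subgroup of order d is generated by each of its φ(d) elements of order d, so the cyclic subgroups of order d number (#elements of order d)/φ(d).
Cyclic subgroups by order — order 1: 1; order 2: 3; order 3: 4; order 6: 12.
Total: 20.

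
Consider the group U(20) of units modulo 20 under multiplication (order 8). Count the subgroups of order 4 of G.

|G| = 8 and 4 | 8, so subgroups of order 4 are possible by Lagrange.
The subgroups of order 4 are: {1, 9, 11, 19}; {1, 9, 13, 17}; {1, 3, 7, 9}.
So G has 3 subgroups of order 4.

3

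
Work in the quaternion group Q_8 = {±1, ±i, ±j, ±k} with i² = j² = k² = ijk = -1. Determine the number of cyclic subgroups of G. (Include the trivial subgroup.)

5

Each element a generates a cyclic subgroup ⟨a⟩; distinct elements may generate the same one (a cyclic group of order d has φ(d) generators).
Cyclic subgroups by order — order 1: 1; order 2: 1; order 4: 3.
Total: 5.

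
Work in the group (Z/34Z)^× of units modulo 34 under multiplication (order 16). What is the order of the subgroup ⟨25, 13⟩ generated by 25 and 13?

|⟨25⟩| = 8 and |⟨13⟩| = 4, so |H| is a multiple of lcm(8, 4) = 8 and divides |G| = 16.
Closing under the operation: H = {1, 9, 13, 15, 19, 21, 25, 33}, so |H| = 8.

8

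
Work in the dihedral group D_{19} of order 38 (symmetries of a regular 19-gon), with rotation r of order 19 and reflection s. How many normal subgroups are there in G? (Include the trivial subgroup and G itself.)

G has 22 subgroups. Checking conjugation-invariance by order — order 1: 1/1 normal; order 2: 0/19 normal; order 19: 1/1 normal; order 38: 1/1 normal.
Total normal subgroups: 3.

3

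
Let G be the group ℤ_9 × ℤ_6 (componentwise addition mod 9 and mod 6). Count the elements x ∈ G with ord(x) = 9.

18

An element (a,b) has order lcm(ord(a), ord(b)); count pairs with lcm equal to 9.
Enumerating gives 18 such elements.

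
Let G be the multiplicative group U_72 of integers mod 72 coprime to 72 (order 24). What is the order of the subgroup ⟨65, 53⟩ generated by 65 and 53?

12

|⟨65⟩| = 6 and |⟨53⟩| = 2, so |H| is a multiple of lcm(6, 2) = 6 and divides |G| = 24.
Closing under the operation: H = {1, 5, 13, 17, 25, 29, 37, 41, 49, 53, 61, 65}, so |H| = 12.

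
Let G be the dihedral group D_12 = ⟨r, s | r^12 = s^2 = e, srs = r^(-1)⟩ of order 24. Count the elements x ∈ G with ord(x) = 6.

2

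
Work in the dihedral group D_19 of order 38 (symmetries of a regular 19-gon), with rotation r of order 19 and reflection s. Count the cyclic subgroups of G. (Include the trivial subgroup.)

A cyclic subgroup of order d is generated by each of its φ(d) elements of order d, so the cyclic subgroups of order d number (#elements of order d)/φ(d).
Cyclic subgroups by order — order 1: 1; order 2: 19; order 19: 1.
Total: 21.

21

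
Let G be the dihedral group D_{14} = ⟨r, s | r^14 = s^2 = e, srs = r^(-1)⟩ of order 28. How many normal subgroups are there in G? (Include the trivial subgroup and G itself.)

7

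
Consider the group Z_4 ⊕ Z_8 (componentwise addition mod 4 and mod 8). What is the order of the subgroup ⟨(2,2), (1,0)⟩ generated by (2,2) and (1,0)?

|⟨(2,2)⟩| = 4 and |⟨(1,0)⟩| = 4, so |H| is a multiple of lcm(4, 4) = 4 and divides |G| = 32.
Closing under the operation: H = {(0,0), (0,2), (0,4), (0,6), (1,0), (1,2), (1,4), (1,6), (2,0), (2,2), (2,4), (2,6), (3,0), (3,2), (3,4), (3,6)}, so |H| = 16.

16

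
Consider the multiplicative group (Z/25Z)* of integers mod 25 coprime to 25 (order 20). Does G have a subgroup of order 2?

Yes

2 | 20. A subgroup of order 2 is {1, 24}.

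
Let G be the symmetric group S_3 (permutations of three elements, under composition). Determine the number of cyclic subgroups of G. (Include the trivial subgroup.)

Each element a generates a cyclic subgroup ⟨a⟩; distinct elements may generate the same one (a cyclic group of order d has φ(d) generators).
Cyclic subgroups by order — order 1: 1; order 2: 3; order 3: 1.
Total: 5.

5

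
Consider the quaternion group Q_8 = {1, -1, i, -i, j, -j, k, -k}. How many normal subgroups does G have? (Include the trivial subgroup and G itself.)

6

G has 6 subgroups. Checking conjugation-invariance by order — order 1: 1/1 normal; order 2: 1/1 normal; order 4: 3/3 normal; order 8: 1/1 normal.
Total normal subgroups: 6.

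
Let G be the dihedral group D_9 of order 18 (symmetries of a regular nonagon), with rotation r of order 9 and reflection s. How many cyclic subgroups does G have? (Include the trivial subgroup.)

A cyclic subgroup of order d is generated by each of its φ(d) elements of order d, so the cyclic subgroups of order d number (#elements of order d)/φ(d).
Cyclic subgroups by order — order 1: 1; order 2: 9; order 3: 1; order 9: 1.
Total: 12.

12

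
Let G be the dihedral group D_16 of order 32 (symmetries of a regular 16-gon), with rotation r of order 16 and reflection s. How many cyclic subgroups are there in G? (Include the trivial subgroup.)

21

A cyclic subgroup of order d is generated by each of its φ(d) elements of order d, so the cyclic subgroups of order d number (#elements of order d)/φ(d).
Cyclic subgroups by order — order 1: 1; order 2: 17; order 4: 1; order 8: 1; order 16: 1.
Total: 21.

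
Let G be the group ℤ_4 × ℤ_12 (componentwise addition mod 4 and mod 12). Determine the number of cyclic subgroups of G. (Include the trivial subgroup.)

20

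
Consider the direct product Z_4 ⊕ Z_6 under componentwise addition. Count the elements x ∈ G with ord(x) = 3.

2

An element (a,b) has order lcm(ord(a), ord(b)); count pairs with lcm equal to 3.
Enumerating gives 2 such elements.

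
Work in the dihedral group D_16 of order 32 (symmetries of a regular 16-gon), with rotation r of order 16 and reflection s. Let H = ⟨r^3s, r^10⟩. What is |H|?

16

|⟨r^3s⟩| = 2 and |⟨r^10⟩| = 8, so |H| is a multiple of lcm(2, 8) = 8 and divides |G| = 32.
Closing under the operation: H = {e, r^2, r^4, r^6, r^8, r^10, r^12, r^14, rs, r^3s, r^5s, r^7s, r^9s, r^11s, r^13s, r^15s}, so |H| = 16.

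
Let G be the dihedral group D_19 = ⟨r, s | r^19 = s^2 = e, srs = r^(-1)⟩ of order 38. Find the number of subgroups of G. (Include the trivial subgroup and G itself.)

22

|G| = 38, so by Lagrange every subgroup order divides 38. Divisors: 1, 2, 19, 38.
Subgroups by order — order 1: 1; order 2: 19; order 19: 1; order 38: 1.
Total: 1 + 19 + 1 + 1 = 22.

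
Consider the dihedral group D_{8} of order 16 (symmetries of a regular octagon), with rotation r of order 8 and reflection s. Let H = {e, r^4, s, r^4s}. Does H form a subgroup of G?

|H| = 4 divides |G| = 16, consistent with Lagrange.
H contains the identity, every element's inverse is in H, and H is closed under ·: it is a subgroup.

Yes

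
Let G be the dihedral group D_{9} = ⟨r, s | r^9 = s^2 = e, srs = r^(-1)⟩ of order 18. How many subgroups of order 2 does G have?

9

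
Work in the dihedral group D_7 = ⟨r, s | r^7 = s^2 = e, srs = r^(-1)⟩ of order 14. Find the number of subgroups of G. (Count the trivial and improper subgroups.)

10

|G| = 14, so by Lagrange every subgroup order divides 14. Divisors: 1, 2, 7, 14.
Subgroups by order — order 1: 1; order 2: 7; order 7: 1; order 14: 1.
Total: 1 + 7 + 1 + 1 = 10.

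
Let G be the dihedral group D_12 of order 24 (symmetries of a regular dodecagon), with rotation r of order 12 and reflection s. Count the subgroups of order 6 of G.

5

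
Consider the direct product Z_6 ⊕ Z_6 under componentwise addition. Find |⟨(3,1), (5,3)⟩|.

|⟨(3,1)⟩| = 6 and |⟨(5,3)⟩| = 6, so |H| is a multiple of lcm(6, 6) = 6 and divides |G| = 36.
Closing under the operation: H = {(0,0), (0,2), (0,4), (1,1), (1,3), (1,5), (2,0), (2,2), (2,4), (3,1), (3,3), (3,5), (4,0), (4,2), (4,4), (5,1), (5,3), (5,5)}, so |H| = 18.

18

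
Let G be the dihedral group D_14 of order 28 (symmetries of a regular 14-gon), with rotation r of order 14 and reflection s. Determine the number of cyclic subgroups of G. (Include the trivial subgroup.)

18

Group the elements of G by the cyclic subgroup they generate; each cyclic subgroup of order d accounts for φ(d) elements.
Cyclic subgroups by order — order 1: 1; order 2: 15; order 7: 1; order 14: 1.
Total: 18.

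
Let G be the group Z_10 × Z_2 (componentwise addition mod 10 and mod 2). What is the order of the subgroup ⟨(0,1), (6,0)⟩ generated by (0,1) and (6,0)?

10

|⟨(0,1)⟩| = 2 and |⟨(6,0)⟩| = 5, so |H| is a multiple of lcm(2, 5) = 10 and divides |G| = 20.
Closing under the operation: H = {(0,0), (0,1), (2,0), (2,1), (4,0), (4,1), (6,0), (6,1), (8,0), (8,1)}, so |H| = 10.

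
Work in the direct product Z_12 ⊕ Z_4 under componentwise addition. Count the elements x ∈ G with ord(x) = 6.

An element (a,b) has order lcm(ord(a), ord(b)); count pairs with lcm equal to 6.
Enumerating gives 6 such elements.

6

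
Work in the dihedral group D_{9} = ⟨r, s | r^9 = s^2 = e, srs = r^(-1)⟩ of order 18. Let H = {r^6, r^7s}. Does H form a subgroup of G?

No

The identity e ∉ H, so H is not a subgroup.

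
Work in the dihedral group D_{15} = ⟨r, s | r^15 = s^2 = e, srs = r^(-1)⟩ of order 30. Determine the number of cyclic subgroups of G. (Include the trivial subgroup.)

19

Each element a generates a cyclic subgroup ⟨a⟩; distinct elements may generate the same one (a cyclic group of order d has φ(d) generators).
Cyclic subgroups by order — order 1: 1; order 2: 15; order 3: 1; order 5: 1; order 15: 1.
Total: 19.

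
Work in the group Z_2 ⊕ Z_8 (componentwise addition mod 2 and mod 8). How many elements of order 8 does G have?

8

An element (a,b) has order lcm(ord(a), ord(b)); count pairs with lcm equal to 8.
Enumerating gives 8 such elements.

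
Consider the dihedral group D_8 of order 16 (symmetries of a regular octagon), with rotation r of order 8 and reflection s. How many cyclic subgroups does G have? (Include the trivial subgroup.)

12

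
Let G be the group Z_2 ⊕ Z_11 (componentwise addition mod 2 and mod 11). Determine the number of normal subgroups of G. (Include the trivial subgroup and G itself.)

G is abelian, so every subgroup is normal.
G has 4 subgroups in total, hence 4 normal subgroups.

4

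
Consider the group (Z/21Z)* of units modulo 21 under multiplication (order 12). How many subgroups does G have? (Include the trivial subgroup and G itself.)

|G| = 12, so by Lagrange every subgroup order divides 12. Divisors: 1, 2, 3, 4, 6, 12.
Subgroups by order — order 1: 1; order 2: 3; order 3: 1; order 4: 1; order 6: 3; order 12: 1.
Total: 1 + 3 + 1 + 1 + 3 + 1 = 10.

10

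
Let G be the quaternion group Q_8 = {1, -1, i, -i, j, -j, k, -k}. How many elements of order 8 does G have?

0

No element of G has order 8 (even though 8 | 8).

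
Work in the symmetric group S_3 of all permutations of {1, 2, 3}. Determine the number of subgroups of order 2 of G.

3

|G| = 6 and 2 | 6, so subgroups of order 2 are possible by Lagrange.
The subgroups of order 2 are: {e, (1 2)}; {e, (1 3)}; {e, (2 3)}.
So G has 3 subgroups of order 2.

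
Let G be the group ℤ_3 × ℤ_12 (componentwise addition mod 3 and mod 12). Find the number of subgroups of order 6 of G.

|G| = 36 and 6 | 36, so subgroups of order 6 are possible by Lagrange.
The subgroups of order 6 are: {(0,0), (0,2), (0,4), (0,6), (0,8), (0,10)}; {(0,0), (0,6), (1,0), (1,6), (2,0), (2,6)}; {(0,0), (0,6), (1,4), (1,10), (2,2), (2,8)}; {(0,0), (0,6), (1,2), (1,8), (2,4), (2,10)}.
So G has 4 subgroups of order 6.

4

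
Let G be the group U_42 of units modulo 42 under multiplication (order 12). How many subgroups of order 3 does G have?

|G| = 12 and 3 | 12, so subgroups of order 3 are possible by Lagrange.
The subgroups of order 3 are: {1, 25, 37}.
So G has 1 subgroup of order 3.

1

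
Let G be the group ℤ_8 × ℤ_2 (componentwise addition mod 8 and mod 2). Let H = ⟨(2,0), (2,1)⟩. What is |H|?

|⟨(2,0)⟩| = 4 and |⟨(2,1)⟩| = 4, so |H| is a multiple of lcm(4, 4) = 4 and divides |G| = 16.
Closing under the operation: H = {(0,0), (0,1), (2,0), (2,1), (4,0), (4,1), (6,0), (6,1)}, so |H| = 8.

8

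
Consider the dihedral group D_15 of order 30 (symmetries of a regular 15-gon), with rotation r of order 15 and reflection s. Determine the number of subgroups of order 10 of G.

|G| = 30 and 10 | 30, so subgroups of order 10 are possible by Lagrange.
The subgroups of order 10 are: {e, r^3, r^6, r^9, r^12, rs, r^4s, r^7s, r^10s, r^13s}; {e, r^3, r^6, r^9, r^12, r^2s, r^5s, r^8s, r^11s, r^14s}; {e, r^3, r^6, r^9, r^12, s, r^3s, r^6s, r^9s, r^12s}.
So G has 3 subgroups of order 10.

3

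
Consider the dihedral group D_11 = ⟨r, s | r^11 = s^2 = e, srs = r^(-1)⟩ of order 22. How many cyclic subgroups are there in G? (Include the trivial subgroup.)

13

Group the elements of G by the cyclic subgroup they generate; each cyclic subgroup of order d accounts for φ(d) elements.
Cyclic subgroups by order — order 1: 1; order 2: 11; order 11: 1.
Total: 13.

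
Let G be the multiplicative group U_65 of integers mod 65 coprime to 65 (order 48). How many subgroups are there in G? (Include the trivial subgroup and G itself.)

|G| = 48, so by Lagrange every subgroup order divides 48. Divisors: 1, 2, 3, 4, 6, 8, 12, 16, 24, 48.
Subgroups by order — order 1: 1; order 2: 3; order 3: 1; order 4: 7; order 6: 3; order 8: 3; order 12: 7; order 16: 1; order 24: 3; order 48: 1.
Total: 1 + 3 + 1 + 7 + 3 + 3 + 7 + 1 + 3 + 1 = 30.

30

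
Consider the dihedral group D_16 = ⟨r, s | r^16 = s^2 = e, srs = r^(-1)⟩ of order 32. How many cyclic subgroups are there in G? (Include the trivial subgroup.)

Each element a generates a cyclic subgroup ⟨a⟩; distinct elements may generate the same one (a cyclic group of order d has φ(d) generators).
Cyclic subgroups by order — order 1: 1; order 2: 17; order 4: 1; order 8: 1; order 16: 1.
Total: 21.

21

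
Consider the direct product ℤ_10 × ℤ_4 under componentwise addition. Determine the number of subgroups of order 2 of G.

3

|G| = 40 and 2 | 40, so subgroups of order 2 are possible by Lagrange.
The subgroups of order 2 are: {(0,0), (0,2)}; {(0,0), (5,0)}; {(0,0), (5,2)}.
So G has 3 subgroups of order 2.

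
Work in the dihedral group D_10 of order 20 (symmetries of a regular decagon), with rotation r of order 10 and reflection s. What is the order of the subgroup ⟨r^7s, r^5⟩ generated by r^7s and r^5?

|⟨r^7s⟩| = 2 and |⟨r^5⟩| = 2, so |H| is a multiple of lcm(2, 2) = 2 and divides |G| = 20.
Closing under the operation: H = {e, r^5, r^2s, r^7s}, so |H| = 4.

4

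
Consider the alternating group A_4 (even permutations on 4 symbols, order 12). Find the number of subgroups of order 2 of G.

|G| = 12 and 2 | 12, so subgroups of order 2 are possible by Lagrange.
The subgroups of order 2 are: {e, (1 2)(3 4)}; {e, (1 3)(2 4)}; {e, (1 4)(2 3)}.
So G has 3 subgroups of order 2.

3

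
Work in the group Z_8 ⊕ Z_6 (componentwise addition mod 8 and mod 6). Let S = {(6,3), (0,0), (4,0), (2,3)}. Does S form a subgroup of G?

|S| = 4 divides |G| = 48, consistent with Lagrange.
S contains the identity, every element's inverse is in S, and S is closed under +: it is a subgroup.
In fact S = ⟨(2,3)⟩.

Yes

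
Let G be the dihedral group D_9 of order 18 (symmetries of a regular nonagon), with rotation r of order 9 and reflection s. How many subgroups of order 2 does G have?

|G| = 18 and 2 | 18, so subgroups of order 2 are possible by Lagrange.
The subgroups of order 2 are: {e, r^2s}; {e, r^3s}; {e, r^4s}; {e, r^5s}; … (9 in all).
So G has 9 subgroups of order 2.

9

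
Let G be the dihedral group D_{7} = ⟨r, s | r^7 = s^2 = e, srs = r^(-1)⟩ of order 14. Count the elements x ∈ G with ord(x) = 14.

0

No element of G has order 14 (even though 14 | 14).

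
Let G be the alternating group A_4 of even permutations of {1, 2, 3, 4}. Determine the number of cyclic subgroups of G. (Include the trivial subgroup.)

Group the elements of G by the cyclic subgroup they generate; each cyclic subgroup of order d accounts for φ(d) elements.
Cyclic subgroups by order — order 1: 1; order 2: 3; order 3: 4.
Total: 8.

8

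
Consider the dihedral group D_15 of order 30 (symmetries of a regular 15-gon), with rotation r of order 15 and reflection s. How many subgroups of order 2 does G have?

15

|G| = 30 and 2 | 30, so subgroups of order 2 are possible by Lagrange.
The subgroups of order 2 are: {e, r^10s}; {e, r^11s}; {e, r^12s}; {e, r^13s}; … (15 in all).
So G has 15 subgroups of order 2.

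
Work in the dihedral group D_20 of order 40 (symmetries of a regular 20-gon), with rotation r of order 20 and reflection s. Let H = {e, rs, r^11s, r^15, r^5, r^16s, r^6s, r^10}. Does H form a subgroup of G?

|H| = 8 divides |G| = 40, consistent with Lagrange.
H contains the identity, every element's inverse is in H, and H is closed under ·: it is a subgroup.

Yes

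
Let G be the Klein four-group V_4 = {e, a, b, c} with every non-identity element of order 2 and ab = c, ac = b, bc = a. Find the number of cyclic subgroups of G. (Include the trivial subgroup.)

4

Each element a generates a cyclic subgroup ⟨a⟩; distinct elements may generate the same one (a cyclic group of order d has φ(d) generators).
Cyclic subgroups by order — order 1: 1; order 2: 3.
Total: 4.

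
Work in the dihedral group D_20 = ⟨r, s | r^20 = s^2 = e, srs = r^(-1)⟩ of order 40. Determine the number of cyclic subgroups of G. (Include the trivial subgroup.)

Group the elements of G by the cyclic subgroup they generate; each cyclic subgroup of order d accounts for φ(d) elements.
Cyclic subgroups by order — order 1: 1; order 2: 21; order 4: 1; order 5: 1; order 10: 1; order 20: 1.
Total: 26.

26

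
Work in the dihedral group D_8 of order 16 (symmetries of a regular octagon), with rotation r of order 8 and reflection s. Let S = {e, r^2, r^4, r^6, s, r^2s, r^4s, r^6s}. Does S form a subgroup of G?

Yes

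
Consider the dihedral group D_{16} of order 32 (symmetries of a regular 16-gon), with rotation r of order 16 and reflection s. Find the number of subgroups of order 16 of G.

|G| = 32 and 16 | 32, so subgroups of order 16 are possible by Lagrange.
The subgroups of order 16 are: {e, r, r^2, r^3, r^4, r^5, r^6, r^7, r^8, r^9, r^10, r^11, r^12, r^13, r^14, r^15}; {e, r^2, r^4, r^6, r^8, r^10, r^12, r^14, s, r^2s, r^4s, r^6s, r^8s, r^10s, r^12s, r^14s}; {e, r^2, r^4, r^6, r^8, r^10, r^12, r^14, rs, r^3s, r^5s, r^7s, r^9s, r^11s, r^13s, r^15s}.
So G has 3 subgroups of order 16.

3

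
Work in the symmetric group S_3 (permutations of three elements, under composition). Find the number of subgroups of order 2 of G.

|G| = 6 and 2 | 6, so subgroups of order 2 are possible by Lagrange.
The subgroups of order 2 are: {e, (1 2)}; {e, (1 3)}; {e, (2 3)}.
So G has 3 subgroups of order 2.

3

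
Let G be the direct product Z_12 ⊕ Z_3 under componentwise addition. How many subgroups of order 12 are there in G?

4

|G| = 36 and 12 | 36, so subgroups of order 12 are possible by Lagrange.
The subgroups of order 12 are: {(0,0), (0,1), (0,2), (3,0), (3,1), (3,2), (6,0), (6,1), (6,2), (9,0), (9,1), (9,2)}; {(0,0), (1,0), (2,0), (3,0), (4,0), (5,0), (6,0), (7,0), (8,0), (9,0), (10,0), (11,0)}; {(0,0), (1,1), (2,2), (3,0), (4,1), (5,2), (6,0), (7,1), (8,2), (9,0), (10,1), (11,2)}; {(0,0), (1,2), (2,1), (3,0), (4,2), (5,1), (6,0), (7,2), (8,1), (9,0), (10,2), (11,1)}.
So G has 4 subgroups of order 12.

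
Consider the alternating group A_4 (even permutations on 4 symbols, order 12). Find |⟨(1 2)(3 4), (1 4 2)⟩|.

12

|⟨(1 2)(3 4)⟩| = 2 and |⟨(1 4 2)⟩| = 3, so |H| is a multiple of lcm(2, 3) = 6 and divides |G| = 12.
Closing {(1 2)(3 4), (1 4 2)} under the group operation gives all of G, so |H| = 12.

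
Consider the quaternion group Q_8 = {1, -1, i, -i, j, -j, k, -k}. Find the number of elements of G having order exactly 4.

The elements of order 4 are: i, -i, j, -j, k, -k.
That's 6.

6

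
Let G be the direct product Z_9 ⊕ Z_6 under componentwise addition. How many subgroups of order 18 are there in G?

4

|G| = 54 and 18 | 54, so subgroups of order 18 are possible by Lagrange.
The subgroups of order 18 are: {(0,0), (0,1), (0,2), (0,3), (0,4), (0,5), (3,0), (3,1), (3,2), (3,3), (3,4), (3,5), (6,0), (6,1), (6,2), (6,3), (6,4), (6,5)}; {(0,0), (0,3), (1,0), (1,3), (2,0), (2,3), (3,0), (3,3), (4,0), (4,3), (5,0), (5,3), (6,0), (6,3), (7,0), (7,3), (8,0), (8,3)}; {(0,0), (0,3), (1,1), (1,4), (2,2), (2,5), (3,0), (3,3), (4,1), (4,4), (5,2), (5,5), (6,0), (6,3), (7,1), (7,4), (8,2), (8,5)}; {(0,0), (0,3), (1,2), (1,5), (2,1), (2,4), (3,0), (3,3), (4,2), (4,5), (5,1), (5,4), (6,0), (6,3), (7,2), (7,5), (8,1), (8,4)}.
So G has 4 subgroups of order 18.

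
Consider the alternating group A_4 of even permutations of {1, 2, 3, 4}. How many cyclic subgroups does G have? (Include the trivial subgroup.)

A cyclic subgroup of order d is generated by each of its φ(d) elements of order d, so the cyclic subgroups of order d number (#elements of order d)/φ(d).
Cyclic subgroups by order — order 1: 1; order 2: 3; order 3: 4.
Total: 8.

8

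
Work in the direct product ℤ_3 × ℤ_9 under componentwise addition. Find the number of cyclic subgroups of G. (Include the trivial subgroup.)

A cyclic subgroup of order d is generated by each of its φ(d) elements of order d, so the cyclic subgroups of order d number (#elements of order d)/φ(d).
Cyclic subgroups by order — order 1: 1; order 3: 4; order 9: 3.
Total: 8.

8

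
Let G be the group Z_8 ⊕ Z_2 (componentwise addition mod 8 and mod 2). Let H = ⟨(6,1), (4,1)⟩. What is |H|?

8

|⟨(6,1)⟩| = 4 and |⟨(4,1)⟩| = 2, so |H| is a multiple of lcm(4, 2) = 4 and divides |G| = 16.
Closing under the operation: H = {(0,0), (0,1), (2,0), (2,1), (4,0), (4,1), (6,0), (6,1)}, so |H| = 8.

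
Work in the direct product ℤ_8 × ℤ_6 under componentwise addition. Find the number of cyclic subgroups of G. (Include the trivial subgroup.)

16

Each element a generates a cyclic subgroup ⟨a⟩; distinct elements may generate the same one (a cyclic group of order d has φ(d) generators).
Cyclic subgroups by order — order 1: 1; order 2: 3; order 3: 1; order 4: 2; order 6: 3; order 8: 2; order 12: 2; order 24: 2.
Total: 16.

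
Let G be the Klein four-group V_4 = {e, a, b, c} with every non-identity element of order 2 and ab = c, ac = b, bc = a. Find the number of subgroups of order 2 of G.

|G| = 4 and 2 | 4, so subgroups of order 2 are possible by Lagrange.
The subgroups of order 2 are: {e, a}; {e, b}; {e, c}.
So G has 3 subgroups of order 2.

3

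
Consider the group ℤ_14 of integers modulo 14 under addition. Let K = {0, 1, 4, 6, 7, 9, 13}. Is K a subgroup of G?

4 ∈ K but its inverse 10 ∉ K, so K is not a subgroup.

No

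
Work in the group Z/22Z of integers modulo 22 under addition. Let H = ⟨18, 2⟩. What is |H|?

11

|⟨18⟩| = 11 and |⟨2⟩| = 11, so |H| is a multiple of lcm(11, 11) = 11 and divides |G| = 22.
Closing under the operation: H = {0, 2, 4, 6, 8, 10, 12, 14, 16, 18, 20}, so |H| = 11.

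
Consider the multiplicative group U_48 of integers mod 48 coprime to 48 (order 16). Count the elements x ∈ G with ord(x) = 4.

8

The elements of order 4 are: 5, 11, 13, 19, 29, 35, 37, 43.
That's 8.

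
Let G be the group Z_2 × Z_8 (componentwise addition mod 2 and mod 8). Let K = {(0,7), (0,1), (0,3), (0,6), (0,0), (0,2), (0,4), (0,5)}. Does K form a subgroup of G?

Yes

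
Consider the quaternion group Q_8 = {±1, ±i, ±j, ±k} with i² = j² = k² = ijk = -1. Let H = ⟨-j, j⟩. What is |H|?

4

|⟨-j⟩| = 4 and |⟨j⟩| = 4, so |H| is a multiple of lcm(4, 4) = 4 and divides |G| = 8.
Closing under the operation: H = {1, -1, j, -j}, so |H| = 4.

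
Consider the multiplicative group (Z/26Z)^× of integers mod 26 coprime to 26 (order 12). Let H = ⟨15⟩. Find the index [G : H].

|⟨15⟩| = 12 and |G| = 12.
By Lagrange, [G : H] = |G|/|H| = 12/12 = 1.

1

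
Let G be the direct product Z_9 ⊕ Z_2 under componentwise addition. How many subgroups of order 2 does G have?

|G| = 18 and 2 | 18, so subgroups of order 2 are possible by Lagrange.
The subgroups of order 2 are: {(0,0), (0,1)}.
So G has 1 subgroup of order 2.

1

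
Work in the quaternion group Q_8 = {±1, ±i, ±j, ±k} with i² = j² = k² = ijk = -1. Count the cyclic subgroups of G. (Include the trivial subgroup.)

Each element a generates a cyclic subgroup ⟨a⟩; distinct elements may generate the same one (a cyclic group of order d has φ(d) generators).
Cyclic subgroups by order — order 1: 1; order 2: 1; order 4: 3.
Total: 5.

5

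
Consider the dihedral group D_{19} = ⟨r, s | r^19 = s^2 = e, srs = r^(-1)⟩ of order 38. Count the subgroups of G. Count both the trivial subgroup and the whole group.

22

|G| = 38, so by Lagrange every subgroup order divides 38. Divisors: 1, 2, 19, 38.
Subgroups by order — order 1: 1; order 2: 19; order 19: 1; order 38: 1.
Total: 1 + 19 + 1 + 1 = 22.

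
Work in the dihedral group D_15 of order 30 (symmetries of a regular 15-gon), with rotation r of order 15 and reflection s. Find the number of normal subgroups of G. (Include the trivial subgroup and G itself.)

G has 28 subgroups. Checking conjugation-invariance by order — order 1: 1/1 normal; order 2: 0/15 normal; order 3: 1/1 normal; order 5: 1/1 normal; order 6: 0/5 normal; order 10: 0/3 normal; order 15: 1/1 normal; order 30: 1/1 normal.
Total normal subgroups: 5.

5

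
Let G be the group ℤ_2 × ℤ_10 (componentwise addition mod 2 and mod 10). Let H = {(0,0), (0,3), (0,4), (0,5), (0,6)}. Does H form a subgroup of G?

(0,3) ∈ H but its inverse (0,7) ∉ H, so H is not a subgroup.

No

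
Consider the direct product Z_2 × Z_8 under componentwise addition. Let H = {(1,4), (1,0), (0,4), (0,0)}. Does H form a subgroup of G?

|H| = 4 divides |G| = 16, consistent with Lagrange.
H contains the identity, every element's inverse is in H, and H is closed under +: it is a subgroup.

Yes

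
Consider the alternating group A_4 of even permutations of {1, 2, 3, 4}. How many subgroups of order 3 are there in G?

4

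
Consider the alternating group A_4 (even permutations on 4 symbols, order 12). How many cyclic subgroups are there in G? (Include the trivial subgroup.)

Group the elements of G by the cyclic subgroup they generate; each cyclic subgroup of order d accounts for φ(d) elements.
Cyclic subgroups by order — order 1: 1; order 2: 3; order 3: 4.
Total: 8.

8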